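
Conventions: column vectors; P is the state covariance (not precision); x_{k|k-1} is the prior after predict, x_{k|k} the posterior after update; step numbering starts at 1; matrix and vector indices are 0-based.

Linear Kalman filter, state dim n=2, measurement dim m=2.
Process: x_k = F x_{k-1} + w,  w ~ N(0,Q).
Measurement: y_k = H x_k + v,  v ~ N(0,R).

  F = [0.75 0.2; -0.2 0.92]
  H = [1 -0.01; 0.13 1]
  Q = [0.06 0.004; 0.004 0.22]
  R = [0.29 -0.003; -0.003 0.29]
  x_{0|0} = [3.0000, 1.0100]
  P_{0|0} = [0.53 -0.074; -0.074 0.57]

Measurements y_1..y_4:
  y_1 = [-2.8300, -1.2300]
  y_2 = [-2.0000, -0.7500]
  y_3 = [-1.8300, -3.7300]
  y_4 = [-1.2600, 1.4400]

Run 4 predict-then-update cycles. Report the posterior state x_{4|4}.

step 1: x^-=[2.4520, 0.3292]  P^-=[0.3587 -0.0187; -0.0187 0.7509]  S=[0.6492 0.0174; 0.0174 1.0421]  K=[0.5524 0.0175; -0.0597 0.7192]  nu=[-5.2787, -1.8780]  x^+=[-0.4969, -0.7063]  P^+=[0.1600 -0.0174; -0.0174 0.2110]
step 2: x^-=[-0.5140, -0.5504]  P^-=[0.1532 0.0075; 0.0075 0.4114]  S=[0.4431 0.0203; 0.0203 0.7059]  K=[0.3443 0.0290; -0.0191 0.5847]  nu=[-1.4916, -0.1328]  x^+=[-1.0313, -0.5995]  P^+=[0.0997 -0.0056; -0.0056 0.1703]
step 3: x^-=[-0.8934, -0.3453]  P^-=[0.1212 0.0168; 0.0168 0.3702]  S=[0.4109 0.0258; 0.0258 0.6666]  K=[0.2922 0.0375; -0.0033 0.5588]  nu=[-0.9401, -3.2685]  x^+=[-1.2906, -2.1686]  P^+=[0.0846 -0.0010; -0.0010 0.1622]
step 4: x^-=[-1.4016, -1.7370]  P^-=[0.1138 0.0205; 0.0205 0.3610]  S=[0.4034 0.0286; 0.0286 0.6583]  K=[0.2786 0.0415; 0.0026 0.5524]  nu=[0.1243, 3.3592]  x^+=[-1.2277, 0.1189]  P^+=[0.0807 0.0007; 0.0007 0.1601]

x_post = [-1.2277, 0.1189]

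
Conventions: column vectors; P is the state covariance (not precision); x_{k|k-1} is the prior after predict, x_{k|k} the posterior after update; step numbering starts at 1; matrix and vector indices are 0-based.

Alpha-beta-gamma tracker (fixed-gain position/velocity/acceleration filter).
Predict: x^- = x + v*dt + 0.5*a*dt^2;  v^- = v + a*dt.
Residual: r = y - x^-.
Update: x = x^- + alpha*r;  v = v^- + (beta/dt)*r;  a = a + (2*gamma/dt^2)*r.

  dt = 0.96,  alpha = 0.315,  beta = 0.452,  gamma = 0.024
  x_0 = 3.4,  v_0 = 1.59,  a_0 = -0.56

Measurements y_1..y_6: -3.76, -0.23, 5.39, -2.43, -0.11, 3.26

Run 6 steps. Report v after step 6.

v_post = 2.0800

step 1: x_pred=4.6684  r=-8.4284  x^+=2.0134  v^+=-2.9159  a^+=-0.9990
step 2: x_pred=-1.2462  r=1.0162  x^+=-0.9261  v^+=-3.3965  a^+=-0.9460
step 3: x_pred=-4.6227  r=10.0127  x^+=-1.4687  v^+=0.4096  a^+=-0.4246
step 4: x_pred=-1.2711  r=-1.1589  x^+=-1.6362  v^+=-0.5436  a^+=-0.4849
step 5: x_pred=-2.3815  r=2.2715  x^+=-1.6660  v^+=0.0604  a^+=-0.3666
step 6: x_pred=-1.7770  r=5.0370  x^+=-0.1903  v^+=2.0800  a^+=-0.1043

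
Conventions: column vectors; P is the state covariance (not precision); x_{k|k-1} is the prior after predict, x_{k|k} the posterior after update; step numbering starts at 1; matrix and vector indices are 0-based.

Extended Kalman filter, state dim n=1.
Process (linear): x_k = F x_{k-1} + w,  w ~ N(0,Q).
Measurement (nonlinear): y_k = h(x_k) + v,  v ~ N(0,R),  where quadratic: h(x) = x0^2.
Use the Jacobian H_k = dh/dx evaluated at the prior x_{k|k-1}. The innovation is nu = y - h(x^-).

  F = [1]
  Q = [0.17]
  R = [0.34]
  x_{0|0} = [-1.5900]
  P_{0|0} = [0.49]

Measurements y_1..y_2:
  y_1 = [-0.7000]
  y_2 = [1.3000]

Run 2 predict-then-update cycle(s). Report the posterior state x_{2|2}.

step 1: x^-=[-1.5900]  P^-=[0.6600]  H_jac=[-3.1800]  S=[7.0142]  K=[-0.2992]  nu=[-3.2281]  x^+=[-0.6241]  P^+=[0.0320]
step 2: x^-=[-0.6241]  P^-=[0.2020]  H_jac=[-1.2482]  S=[0.6547]  K=[-0.3851]  nu=[0.9105]  x^+=[-0.9747]  P^+=[0.1049]

x_post = [-0.9747]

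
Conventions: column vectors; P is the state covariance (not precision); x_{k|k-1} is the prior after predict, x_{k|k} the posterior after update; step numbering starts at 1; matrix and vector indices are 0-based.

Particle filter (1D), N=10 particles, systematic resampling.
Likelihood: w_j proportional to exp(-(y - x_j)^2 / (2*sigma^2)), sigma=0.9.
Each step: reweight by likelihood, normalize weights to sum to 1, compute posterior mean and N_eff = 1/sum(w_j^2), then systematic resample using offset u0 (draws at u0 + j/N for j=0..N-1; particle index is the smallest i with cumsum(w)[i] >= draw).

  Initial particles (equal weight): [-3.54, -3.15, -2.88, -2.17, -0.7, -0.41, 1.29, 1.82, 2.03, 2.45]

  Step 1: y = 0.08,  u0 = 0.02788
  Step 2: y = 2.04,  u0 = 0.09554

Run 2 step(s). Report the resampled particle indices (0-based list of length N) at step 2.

resampled_idx = [7, 7, 7, 8, 8, 8, 9, 9, 9, 9]

step 1: w=[0.0001, 0.0007, 0.0020, 0.0192, 0.3005, 0.3772, 0.1772, 0.0675, 0.0418, 0.0137]  mean=0.0548  Neff=3.6913  idx=[4, 4, 4, 5, 5, 5, 5, 6, 6, 7]
step 2: w=[0.0039, 0.0039, 0.0039, 0.0098, 0.0098, 0.0098, 0.0098, 0.2814, 0.2814, 0.3865]  mean=1.4051  Neff=3.2453  idx=[7, 7, 7, 8, 8, 8, 9, 9, 9, 9]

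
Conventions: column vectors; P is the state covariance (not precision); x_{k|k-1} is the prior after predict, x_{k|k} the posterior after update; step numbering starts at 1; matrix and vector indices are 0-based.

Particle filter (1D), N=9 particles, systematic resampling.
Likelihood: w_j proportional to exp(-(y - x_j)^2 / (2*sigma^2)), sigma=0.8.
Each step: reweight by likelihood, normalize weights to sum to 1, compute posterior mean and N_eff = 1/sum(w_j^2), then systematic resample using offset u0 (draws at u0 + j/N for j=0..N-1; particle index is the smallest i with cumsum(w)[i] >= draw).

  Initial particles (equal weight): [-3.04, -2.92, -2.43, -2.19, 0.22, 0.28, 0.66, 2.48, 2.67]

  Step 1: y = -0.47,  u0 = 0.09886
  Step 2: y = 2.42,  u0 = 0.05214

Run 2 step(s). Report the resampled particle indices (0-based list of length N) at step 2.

step 1: w=[0.0031, 0.0049, 0.0266, 0.0531, 0.3691, 0.3450, 0.1974, 0.0006, 0.0002]  mean=0.1056  Neff=3.3584  idx=[4, 4, 4, 4, 5, 5, 5, 6, 6]
step 2: w=[0.0646, 0.0646, 0.0646, 0.0646, 0.0792, 0.0792, 0.0792, 0.2520, 0.2520]  mean=0.4560  Neff=6.1525  idx=[0, 2, 4, 5, 7, 7, 7, 8, 8]

resampled_idx = [0, 2, 4, 5, 7, 7, 7, 8, 8]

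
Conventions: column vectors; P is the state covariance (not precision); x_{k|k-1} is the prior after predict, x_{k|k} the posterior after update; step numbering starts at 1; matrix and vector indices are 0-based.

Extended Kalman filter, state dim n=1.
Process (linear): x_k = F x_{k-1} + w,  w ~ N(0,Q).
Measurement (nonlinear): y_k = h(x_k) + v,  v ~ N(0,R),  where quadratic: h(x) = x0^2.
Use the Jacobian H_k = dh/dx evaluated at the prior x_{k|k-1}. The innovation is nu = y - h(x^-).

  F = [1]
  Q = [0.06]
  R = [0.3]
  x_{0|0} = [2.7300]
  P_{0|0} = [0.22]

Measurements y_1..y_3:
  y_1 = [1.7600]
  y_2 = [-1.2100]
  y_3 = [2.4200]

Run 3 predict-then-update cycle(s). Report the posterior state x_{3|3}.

x_post = [1.2691]

step 1: x^-=[2.7300]  P^-=[0.2800]  H_jac=[5.4600]  S=[8.6472]  K=[0.1768]  nu=[-5.6929]  x^+=[1.7235]  P^+=[0.0097]
step 2: x^-=[1.7235]  P^-=[0.0697]  H_jac=[3.4470]  S=[1.1283]  K=[0.2130]  nu=[-4.1805]  x^+=[0.8332]  P^+=[0.0185]
step 3: x^-=[0.8332]  P^-=[0.0785]  H_jac=[1.6664]  S=[0.5181]  K=[0.2526]  nu=[1.7258]  x^+=[1.2691]  P^+=[0.0455]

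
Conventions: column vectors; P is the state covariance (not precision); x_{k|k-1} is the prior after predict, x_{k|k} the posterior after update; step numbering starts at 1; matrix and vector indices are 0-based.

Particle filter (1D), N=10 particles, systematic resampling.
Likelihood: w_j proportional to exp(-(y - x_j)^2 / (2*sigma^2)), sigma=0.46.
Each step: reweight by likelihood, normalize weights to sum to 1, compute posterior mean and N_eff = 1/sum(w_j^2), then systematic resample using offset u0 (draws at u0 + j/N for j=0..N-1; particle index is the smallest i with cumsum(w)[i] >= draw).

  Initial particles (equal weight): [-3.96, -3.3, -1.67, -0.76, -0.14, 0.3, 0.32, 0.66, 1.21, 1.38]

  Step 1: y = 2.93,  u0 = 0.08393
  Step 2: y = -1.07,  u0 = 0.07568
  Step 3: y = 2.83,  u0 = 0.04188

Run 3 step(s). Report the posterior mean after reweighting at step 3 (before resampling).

post_mean = 1.3283

step 1: w=[0.0000, 0.0000, 0.0000, 0.0000, 0.0000, 0.0000, 0.0000, 0.0012, 0.2116, 0.7871]  mean=1.3431  Neff=1.5052  idx=[8, 8, 9, 9, 9, 9, 9, 9, 9, 9]
step 2: w=[0.3128, 0.3128, 0.0468, 0.0468, 0.0468, 0.0468, 0.0468, 0.0468, 0.0468, 0.0468]  mean=1.2736  Neff=4.6892  idx=[0, 0, 0, 1, 1, 1, 3, 5, 7, 9]
step 3: w=[0.0507, 0.0507, 0.0507, 0.0507, 0.0507, 0.0507, 0.1740, 0.1740, 0.1740, 0.1740]  mean=1.3283  Neff=7.3272  idx=[0, 2, 4, 6, 6, 7, 7, 8, 9, 9]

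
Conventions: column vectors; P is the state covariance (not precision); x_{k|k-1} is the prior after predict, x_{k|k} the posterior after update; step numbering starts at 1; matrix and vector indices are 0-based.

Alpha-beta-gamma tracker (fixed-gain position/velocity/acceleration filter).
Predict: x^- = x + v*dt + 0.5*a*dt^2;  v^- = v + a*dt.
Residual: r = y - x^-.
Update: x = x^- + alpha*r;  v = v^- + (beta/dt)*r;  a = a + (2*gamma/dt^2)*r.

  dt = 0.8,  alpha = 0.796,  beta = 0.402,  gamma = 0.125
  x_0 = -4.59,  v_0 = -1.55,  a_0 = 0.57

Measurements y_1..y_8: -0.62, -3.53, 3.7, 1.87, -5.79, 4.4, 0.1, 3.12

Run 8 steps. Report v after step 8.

v_post = -0.1240

step 1: x_pred=-5.6476  r=5.0276  x^+=-1.6456  v^+=1.4324  a^+=2.5339
step 2: x_pred=0.3111  r=-3.8411  x^+=-2.7464  v^+=1.5293  a^+=1.0335
step 3: x_pred=-1.1922  r=4.8922  x^+=2.7020  v^+=4.8145  a^+=2.9445
step 4: x_pred=7.4958  r=-5.6258  x^+=3.0177  v^+=4.3431  a^+=0.7469
step 5: x_pred=6.7312  r=-12.5212  x^+=-3.2357  v^+=-1.3512  a^+=-4.1442
step 6: x_pred=-5.6428  r=10.0428  x^+=2.3513  v^+=0.3799  a^+=-0.2212
step 7: x_pred=2.5844  r=-2.4844  x^+=0.6068  v^+=-1.0454  a^+=-1.1917
step 8: x_pred=-0.6109  r=3.7309  x^+=2.3589  v^+=-0.1240  a^+=0.2657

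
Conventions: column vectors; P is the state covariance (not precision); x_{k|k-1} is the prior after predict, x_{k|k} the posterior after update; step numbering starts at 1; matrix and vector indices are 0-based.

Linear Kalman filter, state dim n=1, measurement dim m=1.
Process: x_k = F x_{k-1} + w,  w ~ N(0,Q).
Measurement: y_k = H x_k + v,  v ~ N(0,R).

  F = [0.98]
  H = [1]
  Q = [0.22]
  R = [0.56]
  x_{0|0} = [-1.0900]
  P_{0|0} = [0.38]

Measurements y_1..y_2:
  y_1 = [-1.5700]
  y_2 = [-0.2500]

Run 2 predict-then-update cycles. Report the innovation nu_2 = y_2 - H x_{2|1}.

innov = [1.0481]

step 1: x^-=[-1.0682]  P^-=[0.5850]  S=[1.1450]  K=[0.5109]  nu=[-0.5018]  x^+=[-1.3246]  P^+=[0.2861]
step 2: x^-=[-1.2981]  P^-=[0.4948]  S=[1.0548]  K=[0.4691]  nu=[1.0481]  x^+=[-0.8064]  P^+=[0.2627]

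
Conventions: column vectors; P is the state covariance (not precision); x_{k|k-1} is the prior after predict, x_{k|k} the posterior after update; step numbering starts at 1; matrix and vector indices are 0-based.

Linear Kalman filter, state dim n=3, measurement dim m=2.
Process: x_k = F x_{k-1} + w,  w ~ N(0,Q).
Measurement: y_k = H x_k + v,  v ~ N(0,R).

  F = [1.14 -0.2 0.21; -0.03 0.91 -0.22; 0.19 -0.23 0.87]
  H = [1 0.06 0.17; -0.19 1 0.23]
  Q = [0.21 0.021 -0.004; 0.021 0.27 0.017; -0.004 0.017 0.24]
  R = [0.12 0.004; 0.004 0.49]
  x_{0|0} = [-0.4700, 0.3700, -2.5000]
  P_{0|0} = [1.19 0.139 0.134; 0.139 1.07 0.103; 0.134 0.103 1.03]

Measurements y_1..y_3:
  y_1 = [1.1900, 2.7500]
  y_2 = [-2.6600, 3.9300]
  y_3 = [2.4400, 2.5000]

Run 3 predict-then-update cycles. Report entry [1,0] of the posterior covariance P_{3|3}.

P_post[1,0] = 0.0124

step 1: x^-=[-1.1348, 0.9008, -2.3494]  P^-=[1.8369 -0.1272 0.5648; -0.1272 1.1599 -0.3082; 0.5648 -0.3082 1.1101]  S=[2.1636 -0.3028; -0.3028 1.6322]  K=[0.8831 -0.0484; 0.0458 0.6905; 0.3347 -0.0361]  nu=[2.6701, 2.1740]  x^+=[1.1179, 2.5242, -1.5342]  P^+=[0.1200 0.0238 -0.0920; 0.0238 0.3963 -0.2312; -0.0920 -0.2312 0.8583]
step 2: x^-=[0.4474, 2.6010, -1.7029]  P^-=[0.3842 -0.1008 0.1464; -0.1008 0.7299 -0.4152; 0.1464 -0.4152 0.9750]  S=[0.5642 -0.1341; -0.1341 1.1198]  K=[0.7046 -0.0407; -0.0900 0.5728; 0.4762 -0.1383]  nu=[-2.9740, 1.8056]  x^+=[-1.7217, 3.9029, -3.3689]  P^+=[0.0945 0.0157 -0.0649; 0.0157 0.3440 -0.2640; -0.0649 -0.2640 0.8080]
step 3: x^-=[-3.4508, 4.3444, -4.1557]  P^-=[0.3661 -0.1111 0.1669; -0.1111 0.6981 -0.4254; 0.1669 -0.4254 0.9560]  S=[0.5510 -0.1413; -0.1413 1.0839]  K=[0.6934 -0.0409; -0.1137 0.5585; 0.5126 -0.1520]  nu=[6.3366, -1.5443]  x^+=[1.0059, 2.7618, -0.6730]  P^+=[0.0914 0.0124 -0.0535; 0.0124 0.3350 -0.2584; -0.0535 -0.2584 0.7642]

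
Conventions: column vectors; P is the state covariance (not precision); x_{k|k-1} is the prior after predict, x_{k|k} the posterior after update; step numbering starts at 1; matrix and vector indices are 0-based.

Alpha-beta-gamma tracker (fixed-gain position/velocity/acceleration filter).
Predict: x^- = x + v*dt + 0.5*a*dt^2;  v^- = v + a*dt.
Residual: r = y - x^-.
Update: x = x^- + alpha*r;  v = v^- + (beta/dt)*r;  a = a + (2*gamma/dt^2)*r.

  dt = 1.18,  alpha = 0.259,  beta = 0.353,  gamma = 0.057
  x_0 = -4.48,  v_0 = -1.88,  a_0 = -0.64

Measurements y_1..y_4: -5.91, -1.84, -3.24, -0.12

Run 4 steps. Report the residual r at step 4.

resid = 5.1350

step 1: x_pred=-7.1440  r=1.2340  x^+=-6.8244  v^+=-2.2661  a^+=-0.5390
step 2: x_pred=-9.8735  r=8.0335  x^+=-7.7929  v^+=-0.4988  a^+=0.1188
step 3: x_pred=-8.2987  r=5.0587  x^+=-6.9885  v^+=1.1547  a^+=0.5329
step 4: x_pred=-5.2550  r=5.1350  x^+=-3.9250  v^+=3.3197  a^+=0.9533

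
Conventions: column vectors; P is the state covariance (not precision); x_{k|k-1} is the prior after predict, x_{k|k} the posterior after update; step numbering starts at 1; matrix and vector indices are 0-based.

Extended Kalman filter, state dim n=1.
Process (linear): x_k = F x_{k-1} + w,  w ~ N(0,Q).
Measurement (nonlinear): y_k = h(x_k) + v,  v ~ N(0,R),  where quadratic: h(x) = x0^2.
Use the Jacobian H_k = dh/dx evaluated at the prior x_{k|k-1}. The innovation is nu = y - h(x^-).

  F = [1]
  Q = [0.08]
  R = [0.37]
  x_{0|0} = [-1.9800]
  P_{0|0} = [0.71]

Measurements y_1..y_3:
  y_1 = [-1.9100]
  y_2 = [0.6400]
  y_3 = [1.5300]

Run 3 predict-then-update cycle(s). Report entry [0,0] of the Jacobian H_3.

step 1: x^-=[-1.9800]  P^-=[0.7900]  H_jac=[-3.9600]  S=[12.7585]  K=[-0.2452]  nu=[-5.8304]  x^+=[-0.5504]  P^+=[0.0229]
step 2: x^-=[-0.5504]  P^-=[0.1029]  H_jac=[-1.1007]  S=[0.4947]  K=[-0.2290]  nu=[0.3371]  x^+=[-0.6276]  P^+=[0.0770]
step 3: x^-=[-0.6276]  P^-=[0.1570]  H_jac=[-1.2551]  S=[0.6173]  K=[-0.3192]  nu=[1.1362]  x^+=[-0.9902]  P^+=[0.0941]

H_jac[0,0] = -1.2551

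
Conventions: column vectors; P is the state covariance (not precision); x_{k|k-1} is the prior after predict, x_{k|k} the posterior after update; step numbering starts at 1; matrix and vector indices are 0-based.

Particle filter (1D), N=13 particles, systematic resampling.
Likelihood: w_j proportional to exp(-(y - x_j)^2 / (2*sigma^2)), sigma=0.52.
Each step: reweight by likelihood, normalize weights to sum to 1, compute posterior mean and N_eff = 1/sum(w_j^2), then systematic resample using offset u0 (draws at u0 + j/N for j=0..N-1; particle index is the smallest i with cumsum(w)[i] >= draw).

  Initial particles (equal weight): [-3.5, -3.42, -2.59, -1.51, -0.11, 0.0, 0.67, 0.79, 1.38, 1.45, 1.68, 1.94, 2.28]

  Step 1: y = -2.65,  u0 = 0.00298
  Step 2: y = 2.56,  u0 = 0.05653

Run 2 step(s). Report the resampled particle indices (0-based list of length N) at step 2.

step 1: w=[0.1564, 0.1988, 0.5910, 0.0538, 0.0000, 0.0000, 0.0000, 0.0000, 0.0000, 0.0000, 0.0000, 0.0000, 0.0000]  mean=-2.8392  Neff=2.4029  idx=[0, 0, 1, 1, 1, 2, 2, 2, 2, 2, 2, 2, 2]
step 2: w=[0.0000, 0.0000, 0.0000, 0.0000, 0.0000, 0.1250, 0.1250, 0.1250, 0.1250, 0.1250, 0.1250, 0.1250, 0.1250]  mean=-2.5900  Neff=8.0000  idx=[5, 6, 6, 7, 7, 8, 9, 9, 10, 10, 11, 12, 12]

resampled_idx = [5, 6, 6, 7, 7, 8, 9, 9, 10, 10, 11, 12, 12]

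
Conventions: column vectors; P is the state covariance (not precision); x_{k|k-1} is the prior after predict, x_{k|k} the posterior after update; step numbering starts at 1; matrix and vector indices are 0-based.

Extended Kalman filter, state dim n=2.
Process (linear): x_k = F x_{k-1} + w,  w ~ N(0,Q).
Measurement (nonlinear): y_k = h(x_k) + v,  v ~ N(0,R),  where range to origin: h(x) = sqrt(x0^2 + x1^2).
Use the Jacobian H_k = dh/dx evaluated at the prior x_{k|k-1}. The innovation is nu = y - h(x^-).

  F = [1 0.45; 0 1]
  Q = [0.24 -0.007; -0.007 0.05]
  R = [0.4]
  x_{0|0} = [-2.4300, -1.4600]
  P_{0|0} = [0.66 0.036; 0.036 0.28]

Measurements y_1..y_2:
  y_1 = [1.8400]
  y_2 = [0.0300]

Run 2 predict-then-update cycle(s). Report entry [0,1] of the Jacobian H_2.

step 1: x^-=[-3.0870, -1.4600]  P^-=[0.9891 0.1550; 0.1550 0.3300]  H_jac=[-0.9040 -0.4275]  S=[1.3884]  K=[-0.6917; -0.2025]  nu=[-1.5748]  x^+=[-1.9976, -1.1410]  P^+=[0.3248 -0.0395; -0.0395 0.2730]
step 2: x^-=[-2.5111, -1.1410]  P^-=[0.5845 0.0764; 0.0764 0.3230]  H_jac=[-0.9104 -0.4137]  S=[0.9973]  K=[-0.5653; -0.2037]  nu=[-2.7282]  x^+=[-0.9690, -0.5853]  P^+=[0.2658 -0.0385; -0.0385 0.2817]

H_jac[0,1] = -0.4137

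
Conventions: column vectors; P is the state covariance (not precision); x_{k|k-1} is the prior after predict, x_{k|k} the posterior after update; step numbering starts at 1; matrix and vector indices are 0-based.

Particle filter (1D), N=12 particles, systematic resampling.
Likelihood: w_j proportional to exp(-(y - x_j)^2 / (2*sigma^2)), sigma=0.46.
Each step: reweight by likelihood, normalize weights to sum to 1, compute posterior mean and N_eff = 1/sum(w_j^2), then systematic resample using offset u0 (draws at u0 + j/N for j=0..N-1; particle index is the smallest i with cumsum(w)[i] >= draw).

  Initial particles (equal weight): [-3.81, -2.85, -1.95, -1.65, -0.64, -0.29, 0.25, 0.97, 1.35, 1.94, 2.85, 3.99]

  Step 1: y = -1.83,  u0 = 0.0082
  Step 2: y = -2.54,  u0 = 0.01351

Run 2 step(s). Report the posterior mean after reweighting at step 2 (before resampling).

step 1: w=[0.0000, 0.0424, 0.4791, 0.4591, 0.0175, 0.0018, 0.0000, 0.0000, 0.0000, 0.0000, 0.0000, 0.0000]  mean=-1.8246  Neff=2.2601  idx=[1, 2, 2, 2, 2, 2, 2, 3, 3, 3, 3, 3]
step 2: w=[0.1896, 0.1045, 0.1045, 0.1045, 0.1045, 0.1045, 0.1045, 0.0366, 0.0366, 0.0366, 0.0366, 0.0366]  mean=-2.0657  Neff=9.2382  idx=[0, 0, 0, 1, 2, 3, 4, 4, 5, 6, 7, 10]

post_mean = -2.0657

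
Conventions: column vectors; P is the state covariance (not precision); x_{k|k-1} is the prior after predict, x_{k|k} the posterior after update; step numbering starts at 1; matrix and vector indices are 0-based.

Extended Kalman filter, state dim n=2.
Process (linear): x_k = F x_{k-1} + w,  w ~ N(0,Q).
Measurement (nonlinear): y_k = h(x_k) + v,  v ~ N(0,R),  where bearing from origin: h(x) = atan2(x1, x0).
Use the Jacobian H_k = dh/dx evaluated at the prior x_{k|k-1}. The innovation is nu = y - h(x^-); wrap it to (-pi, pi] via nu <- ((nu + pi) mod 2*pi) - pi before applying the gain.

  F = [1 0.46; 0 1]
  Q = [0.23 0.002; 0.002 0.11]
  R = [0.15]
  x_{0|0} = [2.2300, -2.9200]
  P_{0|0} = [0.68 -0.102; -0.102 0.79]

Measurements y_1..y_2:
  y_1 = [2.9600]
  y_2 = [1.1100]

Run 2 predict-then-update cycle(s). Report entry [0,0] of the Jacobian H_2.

step 1: x^-=[0.8868, -2.9200]  P^-=[0.9833 0.2634; 0.2634 0.9000]  H_jac=[0.3135 0.0952]  S=[0.2706]  K=[1.2323; 0.6220]  nu=[-2.0472]  x^+=[-1.6359, -4.1934]  P^+=[0.5725 0.0560; 0.0560 0.7953]
step 2: x^-=[-3.5649, -4.1934]  P^-=[1.0223 0.4239; 0.4239 0.9053]  H_jac=[0.1384 -0.1177]  S=[0.1683]  K=[0.5444; -0.2844]  nu=[-2.8978]  x^+=[-5.1425, -3.3694]  P^+=[0.9724 0.4499; 0.4499 0.8917]

H_jac[0,0] = 0.1384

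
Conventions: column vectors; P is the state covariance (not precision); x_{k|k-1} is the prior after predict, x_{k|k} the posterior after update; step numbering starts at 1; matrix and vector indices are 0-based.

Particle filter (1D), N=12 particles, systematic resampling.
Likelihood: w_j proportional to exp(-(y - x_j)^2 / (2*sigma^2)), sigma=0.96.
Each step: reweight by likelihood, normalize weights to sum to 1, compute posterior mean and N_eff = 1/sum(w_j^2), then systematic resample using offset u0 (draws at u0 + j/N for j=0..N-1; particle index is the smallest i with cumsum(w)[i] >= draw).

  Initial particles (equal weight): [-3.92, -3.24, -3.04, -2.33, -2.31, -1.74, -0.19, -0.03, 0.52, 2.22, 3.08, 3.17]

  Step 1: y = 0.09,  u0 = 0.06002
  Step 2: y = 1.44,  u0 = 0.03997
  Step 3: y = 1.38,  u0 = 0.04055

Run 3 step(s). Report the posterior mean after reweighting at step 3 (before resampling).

step 1: w=[0.0001, 0.0008, 0.0015, 0.0130, 0.0137, 0.0506, 0.2986, 0.3091, 0.2818, 0.0266, 0.0024, 0.0018]  mean=-0.0045  Neff=3.7347  idx=[5, 6, 6, 6, 7, 7, 7, 7, 8, 8, 8, 9]
step 2: w=[0.0009, 0.0518, 0.0518, 0.0518, 0.0678, 0.0678, 0.0678, 0.0678, 0.1383, 0.1383, 0.1383, 0.1574]  mean=0.5260  Neff=9.2045  idx=[1, 3, 4, 5, 7, 8, 8, 9, 10, 10, 11, 11]
step 3: w=[0.0420, 0.0420, 0.0544, 0.0544, 0.0544, 0.1070, 0.1070, 0.1070, 0.1070, 0.1070, 0.1090, 0.1090]  mean=0.7413  Neff=10.7073  idx=[0, 2, 4, 5, 6, 6, 7, 8, 9, 10, 10, 11]

post_mean = 0.7413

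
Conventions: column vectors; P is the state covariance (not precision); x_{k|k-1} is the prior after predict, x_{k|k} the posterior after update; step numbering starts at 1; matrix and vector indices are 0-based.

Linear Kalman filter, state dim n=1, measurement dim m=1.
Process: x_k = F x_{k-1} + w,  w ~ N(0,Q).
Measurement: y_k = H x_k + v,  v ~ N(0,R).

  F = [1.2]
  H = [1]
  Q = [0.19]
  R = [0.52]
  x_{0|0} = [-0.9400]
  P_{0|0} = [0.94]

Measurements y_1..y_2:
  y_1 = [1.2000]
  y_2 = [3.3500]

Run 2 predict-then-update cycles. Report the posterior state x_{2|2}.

step 1: x^-=[-1.1280]  P^-=[1.5436]  S=[2.0636]  K=[0.7480]  nu=[2.3280]  x^+=[0.6134]  P^+=[0.3890]
step 2: x^-=[0.7360]  P^-=[0.7501]  S=[1.2701]  K=[0.5906]  nu=[2.6140]  x^+=[2.2798]  P^+=[0.3071]

x_post = [2.2798]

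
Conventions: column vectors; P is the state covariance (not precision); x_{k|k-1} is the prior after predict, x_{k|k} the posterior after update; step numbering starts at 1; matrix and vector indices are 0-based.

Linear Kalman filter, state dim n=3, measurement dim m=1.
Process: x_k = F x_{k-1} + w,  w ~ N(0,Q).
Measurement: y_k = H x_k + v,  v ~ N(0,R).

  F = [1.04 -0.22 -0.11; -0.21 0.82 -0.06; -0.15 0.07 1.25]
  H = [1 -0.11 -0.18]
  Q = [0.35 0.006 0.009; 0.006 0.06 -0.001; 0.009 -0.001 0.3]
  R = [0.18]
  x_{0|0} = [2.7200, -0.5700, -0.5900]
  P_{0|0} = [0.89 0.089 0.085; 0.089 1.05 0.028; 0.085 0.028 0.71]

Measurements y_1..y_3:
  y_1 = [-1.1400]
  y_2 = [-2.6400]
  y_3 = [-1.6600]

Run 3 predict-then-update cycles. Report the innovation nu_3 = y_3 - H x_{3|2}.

innov = [0.9597]

step 1: x^-=[3.0191, -1.0032, -1.1854]  P^-=[1.3132 -0.2986 -0.1302; -0.2986 0.7766 0.0288; -0.1302 0.0288 1.4057]  S=[1.6619]  K=[0.8241; -0.2342; -0.2325]  nu=[-4.4828]  x^+=[-0.6751, 0.0467, -0.1430]  P^+=[0.1846 0.0221 0.1882; 0.0221 0.6854 -0.0617; 0.1882 -0.0617 1.3158]
step 2: x^-=[-0.6966, 0.1886, -0.0743]  P^-=[0.5426 -0.1320 0.0563; -0.1320 0.5369 -0.1682; 0.0563 -0.1682 2.2817]  S=[0.8052]  K=[0.6794; -0.1997; -0.4172]  nu=[-1.9360]  x^+=[-2.0119, 0.5753, 0.7335]  P^+=[0.1710 -0.0228 0.2845; -0.0228 0.5048 -0.2353; 0.2845 -0.2353 2.1415]
step 3: x^-=[-2.2996, 0.8502, 1.2589]  P^-=[0.5192 -0.1218 0.1187; -0.1218 0.4529 -0.4365; 0.1187 -0.4365 3.5051]  S=[0.7850]  K=[0.6512; -0.1186; -0.5913]  nu=[0.9597]  x^+=[-1.6746, 0.7364, 0.6914]  P^+=[0.1863 -0.0612 0.4210; -0.0612 0.4418 -0.4915; 0.4210 -0.4915 3.2306]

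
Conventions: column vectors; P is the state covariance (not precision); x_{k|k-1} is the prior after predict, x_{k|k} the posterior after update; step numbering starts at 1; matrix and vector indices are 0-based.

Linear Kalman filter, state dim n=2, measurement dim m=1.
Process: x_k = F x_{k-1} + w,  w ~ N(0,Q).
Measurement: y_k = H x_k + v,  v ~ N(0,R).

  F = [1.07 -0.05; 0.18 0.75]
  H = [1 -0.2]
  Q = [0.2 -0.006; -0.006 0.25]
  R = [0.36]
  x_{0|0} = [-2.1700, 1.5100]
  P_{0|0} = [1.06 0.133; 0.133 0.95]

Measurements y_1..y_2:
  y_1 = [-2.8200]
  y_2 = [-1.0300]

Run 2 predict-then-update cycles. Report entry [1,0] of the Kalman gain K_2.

step 1: x^-=[-2.3974, 0.7419]  P^-=[1.4017 0.2681; 0.2681 0.8546]  S=[1.6887]  K=[0.7983; 0.0575]  nu=[-0.2742]  x^+=[-2.6163, 0.7261]  P^+=[0.3255 0.1905; 0.1905 0.8490]
step 2: x^-=[-2.8358, 0.0737]  P^-=[0.5544 0.1760; 0.1760 0.7896]  S=[0.8756]  K=[0.5930; 0.0207]  nu=[1.8205]  x^+=[-1.7562, 0.1113]  P^+=[0.2465 0.1653; 0.1653 0.7892]

K[1,0] = 0.0207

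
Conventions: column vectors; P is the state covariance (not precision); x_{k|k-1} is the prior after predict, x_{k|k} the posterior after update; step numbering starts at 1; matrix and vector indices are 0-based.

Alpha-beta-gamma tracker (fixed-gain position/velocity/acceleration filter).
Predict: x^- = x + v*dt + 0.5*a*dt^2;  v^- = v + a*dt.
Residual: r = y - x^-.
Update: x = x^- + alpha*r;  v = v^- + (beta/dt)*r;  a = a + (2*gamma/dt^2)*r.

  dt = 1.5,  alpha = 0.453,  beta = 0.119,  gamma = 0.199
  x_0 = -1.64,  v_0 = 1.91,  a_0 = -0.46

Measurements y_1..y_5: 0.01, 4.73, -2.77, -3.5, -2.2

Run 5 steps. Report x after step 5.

step 1: x_pred=0.7075  r=-0.6975  x^+=0.3915  v^+=1.1647  a^+=-0.5834
step 2: x_pred=1.4822  r=3.2478  x^+=2.9535  v^+=0.5473  a^+=-0.0089
step 3: x_pred=3.7644  r=-6.5344  x^+=0.8043  v^+=0.0155  a^+=-1.1647
step 4: x_pred=-0.4827  r=-3.0173  x^+=-1.8496  v^+=-1.9709  a^+=-1.6985
step 5: x_pred=-6.7167  r=4.5167  x^+=-4.6707  v^+=-4.1603  a^+=-0.8995

x_post = -4.6707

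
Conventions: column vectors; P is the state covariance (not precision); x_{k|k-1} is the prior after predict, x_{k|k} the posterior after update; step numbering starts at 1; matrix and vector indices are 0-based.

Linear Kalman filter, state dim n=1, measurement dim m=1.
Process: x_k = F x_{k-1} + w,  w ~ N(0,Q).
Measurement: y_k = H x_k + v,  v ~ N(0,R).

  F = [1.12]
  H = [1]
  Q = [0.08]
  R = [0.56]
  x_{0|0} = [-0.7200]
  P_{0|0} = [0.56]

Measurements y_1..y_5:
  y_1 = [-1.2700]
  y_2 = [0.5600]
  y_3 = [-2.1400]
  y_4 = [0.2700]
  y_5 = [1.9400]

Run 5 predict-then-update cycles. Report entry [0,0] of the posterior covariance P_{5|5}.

step 1: x^-=[-0.8064]  P^-=[0.7825]  S=[1.3425]  K=[0.5829]  nu=[-0.4636]  x^+=[-1.0766]  P^+=[0.3264]
step 2: x^-=[-1.2058]  P^-=[0.4894]  S=[1.0494]  K=[0.4664]  nu=[1.7658]  x^+=[-0.3823]  P^+=[0.2612]
step 3: x^-=[-0.4281]  P^-=[0.4076]  S=[0.9676]  K=[0.4213]  nu=[-1.7119]  x^+=[-1.1493]  P^+=[0.2359]
step 4: x^-=[-1.2872]  P^-=[0.3759]  S=[0.9359]  K=[0.4017]  nu=[1.5572]  x^+=[-0.6617]  P^+=[0.2249]
step 5: x^-=[-0.7411]  P^-=[0.3621]  S=[0.9221]  K=[0.3927]  nu=[2.6811]  x^+=[0.3118]  P^+=[0.2199]

P_post[0,0] = 0.2199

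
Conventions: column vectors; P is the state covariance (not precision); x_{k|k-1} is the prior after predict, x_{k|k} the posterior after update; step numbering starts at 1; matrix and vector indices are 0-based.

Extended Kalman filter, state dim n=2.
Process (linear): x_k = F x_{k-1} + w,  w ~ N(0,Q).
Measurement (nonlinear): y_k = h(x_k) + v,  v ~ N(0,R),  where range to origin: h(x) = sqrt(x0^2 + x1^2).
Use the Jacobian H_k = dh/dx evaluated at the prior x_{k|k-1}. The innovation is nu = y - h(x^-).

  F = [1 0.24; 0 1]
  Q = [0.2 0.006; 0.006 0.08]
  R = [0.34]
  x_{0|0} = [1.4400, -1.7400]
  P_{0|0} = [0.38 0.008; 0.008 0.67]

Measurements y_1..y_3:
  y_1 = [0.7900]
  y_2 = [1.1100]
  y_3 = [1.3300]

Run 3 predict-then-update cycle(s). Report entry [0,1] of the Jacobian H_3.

step 1: x^-=[1.0224, -1.7400]  P^-=[0.6224 0.1748; 0.1748 0.7500]  H_jac=[0.5066 -0.8622]  S=[0.9046]  K=[0.1820; -0.6170]  nu=[-1.2281]  x^+=[0.7989, -0.9823]  P^+=[0.5925 0.2764; 0.2764 0.4057]
step 2: x^-=[0.5631, -0.9823]  P^-=[0.9485 0.3797; 0.3797 0.4857]  H_jac=[0.4974 -0.8675]  S=[0.6125]  K=[0.2324; -0.3796]  nu=[-0.0223]  x^+=[0.5580, -0.9738]  P^+=[0.9154 0.4338; 0.4338 0.3974]
step 3: x^-=[0.3243, -0.9738]  P^-=[1.3465 0.5351; 0.5351 0.4774]  H_jac=[0.3159 -0.9488]  S=[0.5834]  K=[-0.1412; -0.4867]  nu=[0.3036]  x^+=[0.2814, -1.1216]  P^+=[1.3349 0.4951; 0.4951 0.3392]

H_jac[0,1] = -0.9488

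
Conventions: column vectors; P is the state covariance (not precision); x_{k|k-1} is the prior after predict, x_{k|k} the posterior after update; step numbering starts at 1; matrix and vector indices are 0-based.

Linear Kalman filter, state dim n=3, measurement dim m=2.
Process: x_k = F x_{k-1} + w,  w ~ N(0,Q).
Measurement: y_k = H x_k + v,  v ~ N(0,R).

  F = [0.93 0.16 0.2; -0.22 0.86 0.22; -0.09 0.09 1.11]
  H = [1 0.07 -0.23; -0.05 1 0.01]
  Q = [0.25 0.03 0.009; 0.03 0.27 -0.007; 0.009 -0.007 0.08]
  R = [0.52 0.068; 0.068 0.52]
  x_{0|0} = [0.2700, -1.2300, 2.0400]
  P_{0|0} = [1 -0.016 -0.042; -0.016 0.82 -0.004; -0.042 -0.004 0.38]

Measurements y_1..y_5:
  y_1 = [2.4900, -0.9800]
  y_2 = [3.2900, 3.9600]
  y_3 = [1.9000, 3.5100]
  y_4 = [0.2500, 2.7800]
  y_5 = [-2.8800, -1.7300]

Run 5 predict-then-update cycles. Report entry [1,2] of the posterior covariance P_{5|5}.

step 1: x^-=[0.4623, -0.6684, 2.1294]  P^-=[1.1305 -0.0649 -0.0230; -0.0649 0.9519 0.1778; -0.0230 0.1778 0.5708]  S=[1.6811 -0.0291; -0.0291 1.4848]  K=[0.6717 -0.0687; -0.0121 0.6442; -0.0823 0.1228]  nu=[2.5643, -0.3098]  x^+=[2.2060, -0.8990, 1.8804]  P^+=[0.3623 0.0272 0.0850; 0.0272 0.3350 0.0571; 0.0850 0.0571 0.5365]
step 2: x^-=[2.2838, -0.8448, 1.8078]  P^-=[0.6367 0.0719 0.2018; 0.0719 0.5643 0.1877; 0.2018 0.1877 0.7406]  S=[1.1098 0.1069; 0.1069 1.0824]  K=[0.5378 -0.0143; 0.0115 0.5187; 0.0240 0.1686]  nu=[1.4811, 4.9009]  x^+=[3.0104, 1.7142, 2.6694]  P^+=[0.3172 0.0432 0.1805; 0.0432 0.2717 0.0912; 0.1805 0.0912 0.7084]
step 3: x^-=[3.6079, 1.3992, 2.8464]  P^-=[0.6454 0.1146 0.3475; 0.1146 0.5213 0.2303; 0.3475 0.2303 0.9390]  S=[1.0664 0.1389; 0.1389 1.0358]  K=[0.5364 0.0109; 0.0273 0.4963; 0.1125 0.1996]  nu=[-1.1511, 2.2628]  x^+=[3.0151, 2.4907, 3.1685]  P^+=[0.3369 0.0563 0.2659; 0.0563 0.2616 0.1159; 0.2659 0.1159 0.8780]
step 4: x^-=[3.8362, 2.1758, 3.4699]  P^-=[0.7063 0.1455 0.4758; 0.1455 0.5191 0.2716; 0.4758 0.2716 1.1358]  S=[1.0817 0.1593; 0.1593 1.0314]  K=[0.5575 0.0253; 0.0377 0.4931; 0.1831 0.2230]  nu=[-2.9405, 0.7613]  x^+=[2.2163, 2.4403, 3.1014]  P^+=[0.3650 0.0659 0.3390; 0.0659 0.2609 0.1350; 0.3390 0.1350 1.0352]
step 5: x^-=[3.0719, 2.2934, 3.4628]  P^-=[0.7681 0.1696 0.5869; 0.1696 0.5241 0.3089; 0.5869 0.3089 1.3187]  S=[1.1043 0.1741; 0.1741 1.0347]  K=[0.5786 0.0352; 0.0447 0.4937; 0.2381 0.2429]  nu=[-5.3160, -3.9044]  x^+=[-0.1409, 0.1282, 1.2490]  P^+=[0.3901 0.0731 0.4000; 0.0731 0.2619 0.1507; 0.4000 0.1507 1.1750]

P_post[1,2] = 0.1507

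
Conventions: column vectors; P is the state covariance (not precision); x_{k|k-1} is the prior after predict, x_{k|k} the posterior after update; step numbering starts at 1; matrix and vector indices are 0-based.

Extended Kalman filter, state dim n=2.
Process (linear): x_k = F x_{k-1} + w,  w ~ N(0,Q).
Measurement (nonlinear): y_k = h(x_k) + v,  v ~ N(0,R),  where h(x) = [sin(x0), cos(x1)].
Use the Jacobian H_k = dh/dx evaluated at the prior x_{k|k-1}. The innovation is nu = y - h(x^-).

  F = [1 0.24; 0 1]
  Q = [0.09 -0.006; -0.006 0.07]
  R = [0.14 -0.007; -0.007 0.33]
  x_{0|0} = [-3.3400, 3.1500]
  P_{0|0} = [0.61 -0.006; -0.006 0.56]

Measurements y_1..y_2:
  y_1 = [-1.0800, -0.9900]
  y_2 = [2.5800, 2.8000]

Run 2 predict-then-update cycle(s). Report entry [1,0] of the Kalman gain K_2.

K[1,0] = 0.2850

step 1: x^-=[-2.5840, 3.1500]  P^-=[0.7294 0.1224; 0.1224 0.6300]  H_jac=[-0.8485 0.0000; 0.0000 0.0084]  S=[0.6652 -0.0079; -0.0079 0.3300]  K=[-0.9307 -0.0191; -0.1560 0.0123]  nu=[-0.5509, 0.0100]  x^+=[-2.0715, 3.2361]  P^+=[0.1534 0.0258; 0.0258 0.6137]
step 2: x^-=[-1.2949, 3.2361]  P^-=[0.2912 0.1671; 0.1671 0.6837]  H_jac=[0.2724 0.0000; 0.0000 0.0943]  S=[0.1616 -0.0027; -0.0027 0.3361]  K=[0.4917 0.0509; 0.2850 0.1942]  nu=[3.5422, 3.7955]  x^+=[0.6398, 4.9826]  P^+=[0.2513 0.1415; 0.1415 0.6582]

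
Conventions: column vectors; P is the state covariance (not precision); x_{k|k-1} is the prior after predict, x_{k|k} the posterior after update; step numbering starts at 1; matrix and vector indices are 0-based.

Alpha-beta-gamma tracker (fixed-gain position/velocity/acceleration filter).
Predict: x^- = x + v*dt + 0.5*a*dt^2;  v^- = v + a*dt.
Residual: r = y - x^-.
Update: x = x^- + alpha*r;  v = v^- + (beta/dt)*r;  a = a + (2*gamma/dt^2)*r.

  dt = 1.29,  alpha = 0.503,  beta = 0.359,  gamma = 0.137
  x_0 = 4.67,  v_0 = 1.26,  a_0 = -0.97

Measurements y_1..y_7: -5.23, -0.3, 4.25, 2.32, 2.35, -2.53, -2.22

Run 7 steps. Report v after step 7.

v_post = 1.9671

step 1: x_pred=5.4883  r=-10.7183  x^+=0.0970  v^+=-2.9741  a^+=-2.7348
step 2: x_pred=-6.0151  r=5.7151  x^+=-3.1404  v^+=-4.9116  a^+=-1.7938
step 3: x_pred=-10.9689  r=15.2189  x^+=-3.3138  v^+=-2.9902  a^+=0.7121
step 4: x_pred=-6.5787  r=8.8987  x^+=-2.1027  v^+=0.4048  a^+=2.1773
step 5: x_pred=0.2311  r=2.1189  x^+=1.2969  v^+=3.8031  a^+=2.5261
step 6: x_pred=8.3048  r=-10.8348  x^+=2.8549  v^+=4.0466  a^+=0.7421
step 7: x_pred=8.6925  r=-10.9125  x^+=3.2035  v^+=1.9671  a^+=-1.0546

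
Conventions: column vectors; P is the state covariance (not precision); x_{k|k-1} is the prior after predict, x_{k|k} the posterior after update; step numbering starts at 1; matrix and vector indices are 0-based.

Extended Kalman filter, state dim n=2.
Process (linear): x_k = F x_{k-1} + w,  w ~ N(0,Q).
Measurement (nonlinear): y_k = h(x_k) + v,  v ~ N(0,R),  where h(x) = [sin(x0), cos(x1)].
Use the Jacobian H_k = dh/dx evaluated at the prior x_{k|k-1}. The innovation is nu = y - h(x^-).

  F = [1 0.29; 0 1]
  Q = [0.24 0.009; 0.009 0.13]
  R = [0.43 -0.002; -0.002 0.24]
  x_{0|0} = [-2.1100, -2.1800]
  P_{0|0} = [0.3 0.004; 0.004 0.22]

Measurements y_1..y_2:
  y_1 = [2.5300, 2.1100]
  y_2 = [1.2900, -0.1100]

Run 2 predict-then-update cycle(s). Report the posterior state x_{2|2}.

step 1: x^-=[-2.7422, -2.1800]  P^-=[0.5608 0.0768; 0.0768 0.3500]  H_jac=[-0.9213 0.0000; 0.0000 0.8201]  S=[0.9060 -0.0600; -0.0600 0.4754]  K=[-0.5662 0.0610; -0.0384 0.5989]  nu=[2.9189, 2.6822]  x^+=[-4.2314, -0.6857]  P^+=[0.2644 0.0192; 0.0192 0.1754]
step 2: x^-=[-4.4302, -0.6857]  P^-=[0.5303 0.0791; 0.0791 0.3054]  H_jac=[-0.2784 0.0000; 0.0000 0.6332]  S=[0.4711 -0.0159; -0.0159 0.3624]  K=[-0.3092 0.1246; -0.0287 0.5322]  nu=[0.3295, -0.8840]  x^+=[-4.6422, -1.1656]  P^+=[0.4784 0.0482; 0.0482 0.2018]

x_post = [-4.6422, -1.1656]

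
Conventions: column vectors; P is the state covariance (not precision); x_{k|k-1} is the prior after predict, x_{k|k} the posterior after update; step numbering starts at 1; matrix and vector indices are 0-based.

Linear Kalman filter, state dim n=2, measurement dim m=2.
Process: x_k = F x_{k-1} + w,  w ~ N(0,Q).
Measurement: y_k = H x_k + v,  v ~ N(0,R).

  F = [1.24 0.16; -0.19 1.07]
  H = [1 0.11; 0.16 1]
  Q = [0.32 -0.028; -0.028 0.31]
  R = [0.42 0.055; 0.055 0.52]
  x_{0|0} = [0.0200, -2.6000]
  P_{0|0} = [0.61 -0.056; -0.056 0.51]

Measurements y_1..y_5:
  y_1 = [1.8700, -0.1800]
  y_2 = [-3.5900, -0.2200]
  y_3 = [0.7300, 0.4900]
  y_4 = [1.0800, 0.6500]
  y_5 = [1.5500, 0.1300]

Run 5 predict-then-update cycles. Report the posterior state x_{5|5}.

x_post = [1.2159, 0.0671]

step 1: x^-=[-0.3912, -2.7858]  P^-=[1.2488 -0.1570; -0.1570 0.9387]  S=[1.6456 0.1983; 0.1983 1.4404]  K=[0.7573 -0.0745; -0.1109 0.6495]  nu=[2.5676, 2.6684]  x^+=[1.3545, -1.3375]  P^+=[0.3193 -0.0482; -0.0482 0.3394]
step 2: x^-=[1.4656, -1.6884]  P^-=[0.8005 -0.1076; -0.1076 0.7297]  S=[1.2057 0.1538; 0.1538 1.2357]  K=[0.6625 -0.0659; -0.0978 0.5887]  nu=[-4.8698, 1.2340]  x^+=[-1.8423, -0.4857]  P^+=[0.2793 -0.0425; -0.0425 0.3076]
step 3: x^-=[-2.3621, -0.1697]  P^-=[0.7405 -0.0963; -0.0963 0.6895]  S=[1.1476 0.1513; 0.1513 1.1976]  K=[0.6443 -0.0629; -0.0936 0.5747]  nu=[3.1108, 1.0376]  x^+=[-0.4231, 0.1355]  P^+=[0.2716 -0.0407; -0.0407 0.3002]
step 4: x^-=[-0.5030, 0.2253]  P^-=[0.7292 -0.0934; -0.0934 0.6801]  S=[1.1369 0.1514; 0.1514 1.1888]  K=[0.6406 -0.0620; -0.0924 0.5712]  nu=[1.5582, 0.5052]  x^+=[0.4639, 0.3698]  P^+=[0.2701 -0.0402; -0.0402 0.2984]
step 5: x^-=[0.6344, 0.3076]  P^-=[0.7269 -0.0927; -0.0927 0.6777]  S=[1.1347 0.1515; 0.1515 1.1867]  K=[0.6399 -0.0618; -0.0922 0.5704]  nu=[0.8818, -0.2791]  x^+=[1.2159, 0.0671]  P^+=[0.2698 -0.0401; -0.0401 0.2980]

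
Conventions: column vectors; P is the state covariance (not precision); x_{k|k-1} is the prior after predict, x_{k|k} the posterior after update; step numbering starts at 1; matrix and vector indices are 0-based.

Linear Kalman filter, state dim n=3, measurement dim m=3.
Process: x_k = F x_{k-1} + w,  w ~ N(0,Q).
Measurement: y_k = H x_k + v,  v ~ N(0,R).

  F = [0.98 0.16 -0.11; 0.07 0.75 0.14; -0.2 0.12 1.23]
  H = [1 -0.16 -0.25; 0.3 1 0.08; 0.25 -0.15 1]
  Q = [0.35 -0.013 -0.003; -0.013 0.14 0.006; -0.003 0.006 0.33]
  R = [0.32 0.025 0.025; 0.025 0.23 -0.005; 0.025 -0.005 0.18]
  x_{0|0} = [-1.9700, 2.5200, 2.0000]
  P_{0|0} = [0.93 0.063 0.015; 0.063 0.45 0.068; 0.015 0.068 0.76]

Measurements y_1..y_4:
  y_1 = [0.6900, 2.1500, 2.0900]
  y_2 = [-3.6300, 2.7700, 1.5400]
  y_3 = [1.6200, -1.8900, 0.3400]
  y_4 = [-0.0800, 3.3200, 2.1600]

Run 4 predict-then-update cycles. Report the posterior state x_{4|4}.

step 1: x^-=[-1.7474, 2.0321, 3.1564]  P^-=[1.2780 0.1380 -0.2432; 0.1380 0.4338 0.2202; -0.2432 0.2202 1.5332]  S=[1.8000 0.3806 -0.3095; 0.3806 0.8949 0.3164; -0.3095 0.3164 1.6048]  K=[0.7085 0.2138 0.1292; -0.1271 0.6144 -0.0275; -0.2501 0.1159 0.8258]  nu=[3.5516, 0.3896, -0.3247]  x^+=[0.8104, 1.8289, 2.0451]  P^+=[0.2306 -0.0015 -0.0180; -0.0015 0.1379 0.0099; -0.0180 0.0099 0.1478]
step 2: x^-=[0.8618, 1.7147, 2.5728]  P^-=[0.5798 0.0131 -0.0859; 0.0131 0.2232 0.0491; -0.0859 0.0491 0.5766]  S=[0.9843 0.1508 -0.0579; 0.1508 0.5206 0.0748; -0.0579 0.0748 0.7392]  K=[0.5907 0.1595 0.1073; -0.1110 0.4805 -0.0318; -0.2139 0.0926 0.7149]  nu=[-3.5743, 0.5909, -0.9911]  x^+=[-1.2615, 2.4267, 2.6834]  P^+=[0.1910 -0.0052 -0.0152; -0.0052 0.1089 0.0067; -0.0152 0.0067 0.1277]
step 3: x^-=[-1.1431, 2.1074, 3.8441]  P^-=[0.5392 0.0050 -0.0736; 0.0050 0.2053 0.0413; -0.0736 0.0413 0.5421]  S=[0.9369 0.1366 -0.0458; 0.1366 0.4933 0.0663; -0.0458 0.0663 0.7109]  K=[0.5775 0.1516 0.1081; -0.1096 0.4606 -0.0335; -0.2088 0.0898 0.7062]  nu=[4.0614, -3.9620, -2.9022]  x^+=[0.2879, -0.0655, 0.5907]  P^+=[0.1867 -0.0061 -0.0144; -0.0061 0.1047 0.0062; -0.0144 0.0062 0.1260]
step 4: x^-=[0.2067, 0.0537, 0.6611]  P^-=[0.5345 0.0036 -0.0718; 0.0036 0.2027 0.0403; -0.0718 0.0403 0.5388]  S=[0.9313 0.1347 -0.0441; 0.1347 0.4894 0.0654; -0.0441 0.0654 0.7085]  K=[0.5760 0.1504 0.1085; -0.1095 0.4576 -0.0338; -0.2081 0.0895 0.7054]  nu=[-0.1128, 3.1514, 1.4553]  x^+=[0.7735, 1.4589, 1.9930]  P^+=[0.1862 -0.0063 -0.0143; -0.0063 0.1041 0.0061; -0.0143 0.0061 0.1258]

x_post = [0.7735, 1.4589, 1.9930]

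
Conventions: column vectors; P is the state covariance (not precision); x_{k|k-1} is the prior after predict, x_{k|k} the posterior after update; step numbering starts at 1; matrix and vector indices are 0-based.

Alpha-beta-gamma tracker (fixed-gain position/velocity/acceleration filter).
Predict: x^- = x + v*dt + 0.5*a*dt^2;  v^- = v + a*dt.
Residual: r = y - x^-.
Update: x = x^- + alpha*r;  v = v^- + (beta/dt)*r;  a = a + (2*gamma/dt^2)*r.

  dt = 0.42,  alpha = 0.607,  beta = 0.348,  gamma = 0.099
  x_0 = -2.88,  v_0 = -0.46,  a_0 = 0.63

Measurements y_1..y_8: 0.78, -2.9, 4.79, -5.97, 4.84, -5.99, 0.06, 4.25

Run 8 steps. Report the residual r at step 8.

resid = 8.3929

step 1: x_pred=-3.0176  r=3.7976  x^+=-0.7125  v^+=2.9512  a^+=4.8927
step 2: x_pred=0.9586  r=-3.8586  x^+=-1.3836  v^+=1.8090  a^+=0.5616
step 3: x_pred=-0.5743  r=5.3643  x^+=2.6818  v^+=6.4896  a^+=6.5827
step 4: x_pred=5.9881  r=-11.9581  x^+=-1.2705  v^+=-0.6538  a^+=-6.8396
step 5: x_pred=-2.1483  r=6.9883  x^+=2.0936  v^+=2.2639  a^+=1.0044
step 6: x_pred=3.1330  r=-9.1230  x^+=-2.4047  v^+=-4.8733  a^+=-9.2357
step 7: x_pred=-5.2660  r=5.3260  x^+=-2.0331  v^+=-4.3393  a^+=-3.2575
step 8: x_pred=-4.1429  r=8.3929  x^+=0.9516  v^+=1.2467  a^+=6.1632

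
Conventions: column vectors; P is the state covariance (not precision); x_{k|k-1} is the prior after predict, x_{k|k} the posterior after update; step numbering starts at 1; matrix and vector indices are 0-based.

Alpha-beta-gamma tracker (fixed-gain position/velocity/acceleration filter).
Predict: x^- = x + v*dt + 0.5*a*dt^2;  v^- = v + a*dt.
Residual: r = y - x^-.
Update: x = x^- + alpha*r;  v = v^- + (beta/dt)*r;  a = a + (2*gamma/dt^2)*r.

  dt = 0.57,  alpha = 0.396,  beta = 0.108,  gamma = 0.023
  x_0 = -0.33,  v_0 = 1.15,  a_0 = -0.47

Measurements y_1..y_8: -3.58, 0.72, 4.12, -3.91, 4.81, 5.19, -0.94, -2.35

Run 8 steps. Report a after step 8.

step 1: x_pred=0.2491  r=-3.8291  x^+=-1.2672  v^+=0.1566  a^+=-1.0121
step 2: x_pred=-1.3424  r=2.0624  x^+=-0.5257  v^+=-0.0296  a^+=-0.7201
step 3: x_pred=-0.6595  r=4.7795  x^+=1.2332  v^+=0.4655  a^+=-0.0435
step 4: x_pred=1.4915  r=-5.4015  x^+=-0.6475  v^+=-0.5827  a^+=-0.8082
step 5: x_pred=-1.1109  r=5.9209  x^+=1.2338  v^+=0.0785  a^+=0.0301
step 6: x_pred=1.2834  r=3.9066  x^+=2.8304  v^+=0.8359  a^+=0.5832
step 7: x_pred=3.4016  r=-4.3416  x^+=1.6823  v^+=0.3457  a^+=-0.0315
step 8: x_pred=1.8742  r=-4.2242  x^+=0.2014  v^+=-0.4727  a^+=-0.6296

a_post = -0.6296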